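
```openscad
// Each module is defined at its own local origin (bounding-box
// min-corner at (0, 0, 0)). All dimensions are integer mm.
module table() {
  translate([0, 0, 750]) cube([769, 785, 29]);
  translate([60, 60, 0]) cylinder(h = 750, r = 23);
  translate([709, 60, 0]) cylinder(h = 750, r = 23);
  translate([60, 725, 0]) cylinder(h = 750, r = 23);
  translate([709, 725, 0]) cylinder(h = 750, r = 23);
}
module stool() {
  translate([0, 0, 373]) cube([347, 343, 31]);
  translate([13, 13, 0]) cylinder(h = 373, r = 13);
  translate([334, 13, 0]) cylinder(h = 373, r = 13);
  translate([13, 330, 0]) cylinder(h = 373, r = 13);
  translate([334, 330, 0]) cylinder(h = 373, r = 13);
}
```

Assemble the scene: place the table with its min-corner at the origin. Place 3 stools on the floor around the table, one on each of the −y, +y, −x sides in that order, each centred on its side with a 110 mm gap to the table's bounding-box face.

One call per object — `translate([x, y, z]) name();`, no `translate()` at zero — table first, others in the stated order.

table();
translate([211, -453, 0]) stool();
translate([211, 895, 0]) stool();
translate([-457, 221, 0]) stool();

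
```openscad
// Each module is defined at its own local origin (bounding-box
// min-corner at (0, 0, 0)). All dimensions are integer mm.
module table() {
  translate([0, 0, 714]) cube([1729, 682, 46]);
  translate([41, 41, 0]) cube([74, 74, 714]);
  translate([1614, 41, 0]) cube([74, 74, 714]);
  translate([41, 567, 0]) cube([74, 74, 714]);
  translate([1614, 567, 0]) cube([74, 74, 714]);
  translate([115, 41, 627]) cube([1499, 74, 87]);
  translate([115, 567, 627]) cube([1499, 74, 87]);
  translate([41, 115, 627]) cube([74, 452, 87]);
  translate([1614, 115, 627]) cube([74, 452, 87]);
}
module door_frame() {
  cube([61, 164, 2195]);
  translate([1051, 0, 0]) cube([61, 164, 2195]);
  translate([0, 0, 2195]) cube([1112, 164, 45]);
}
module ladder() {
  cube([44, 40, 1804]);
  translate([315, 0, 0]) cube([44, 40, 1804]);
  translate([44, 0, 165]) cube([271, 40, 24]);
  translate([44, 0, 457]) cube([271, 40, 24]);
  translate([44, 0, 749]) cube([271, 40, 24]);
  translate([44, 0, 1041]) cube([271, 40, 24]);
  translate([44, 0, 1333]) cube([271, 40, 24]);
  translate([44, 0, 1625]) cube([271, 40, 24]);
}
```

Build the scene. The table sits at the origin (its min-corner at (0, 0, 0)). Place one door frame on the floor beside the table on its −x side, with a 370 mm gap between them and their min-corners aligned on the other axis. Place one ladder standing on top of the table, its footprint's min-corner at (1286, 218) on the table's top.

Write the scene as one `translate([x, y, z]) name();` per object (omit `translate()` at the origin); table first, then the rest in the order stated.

table();
translate([-1482, 0, 0]) door_frame();
translate([1286, 218, 760]) ladder();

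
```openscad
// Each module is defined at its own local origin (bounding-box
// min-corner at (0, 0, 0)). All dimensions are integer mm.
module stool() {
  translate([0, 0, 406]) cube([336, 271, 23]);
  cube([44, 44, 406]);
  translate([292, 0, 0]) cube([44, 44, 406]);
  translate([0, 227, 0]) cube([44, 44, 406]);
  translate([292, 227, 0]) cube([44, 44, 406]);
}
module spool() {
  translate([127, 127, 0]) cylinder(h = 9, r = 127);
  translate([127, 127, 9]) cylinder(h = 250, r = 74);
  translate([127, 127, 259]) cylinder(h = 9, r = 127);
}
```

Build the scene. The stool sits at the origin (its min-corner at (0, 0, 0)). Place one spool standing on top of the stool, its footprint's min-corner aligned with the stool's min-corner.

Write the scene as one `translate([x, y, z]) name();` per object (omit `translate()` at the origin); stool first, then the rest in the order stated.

stool();
translate([0, 0, 429]) spool();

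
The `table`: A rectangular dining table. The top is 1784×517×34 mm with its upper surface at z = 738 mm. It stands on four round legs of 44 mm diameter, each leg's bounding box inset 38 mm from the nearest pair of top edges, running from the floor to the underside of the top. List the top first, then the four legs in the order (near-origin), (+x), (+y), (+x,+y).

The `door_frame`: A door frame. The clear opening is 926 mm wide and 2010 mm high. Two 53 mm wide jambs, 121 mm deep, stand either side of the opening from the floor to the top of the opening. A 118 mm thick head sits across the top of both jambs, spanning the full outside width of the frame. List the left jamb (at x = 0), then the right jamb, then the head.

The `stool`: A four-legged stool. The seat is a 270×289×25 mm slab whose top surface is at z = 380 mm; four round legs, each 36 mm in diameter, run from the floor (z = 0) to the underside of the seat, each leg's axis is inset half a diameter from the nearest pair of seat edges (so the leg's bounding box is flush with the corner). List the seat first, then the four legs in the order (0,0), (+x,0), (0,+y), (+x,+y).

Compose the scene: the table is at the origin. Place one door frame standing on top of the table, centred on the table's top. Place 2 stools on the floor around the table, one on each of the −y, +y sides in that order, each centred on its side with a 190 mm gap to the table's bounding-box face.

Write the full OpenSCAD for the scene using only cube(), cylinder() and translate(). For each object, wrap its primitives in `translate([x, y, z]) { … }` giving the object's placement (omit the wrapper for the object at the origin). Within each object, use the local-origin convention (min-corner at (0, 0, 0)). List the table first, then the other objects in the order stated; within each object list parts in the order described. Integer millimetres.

translate([0, 0, 704]) cube([1784, 517, 34]);
translate([60, 60, 0]) cylinder(h = 704, r = 22);
translate([1724, 60, 0]) cylinder(h = 704, r = 22);
translate([60, 457, 0]) cylinder(h = 704, r = 22);
translate([1724, 457, 0]) cylinder(h = 704, r = 22);
translate([376, 198, 738]) {
  cube([53, 121, 2010]);
  translate([979, 0, 0]) cube([53, 121, 2010]);
  translate([0, 0, 2010]) cube([1032, 121, 118]);
}
translate([757, -479, 0]) {
  translate([0, 0, 355]) cube([270, 289, 25]);
  translate([18, 18, 0]) cylinder(h = 355, r = 18);
  translate([252, 18, 0]) cylinder(h = 355, r = 18);
  translate([18, 271, 0]) cylinder(h = 355, r = 18);
  translate([252, 271, 0]) cylinder(h = 355, r = 18);
}
translate([757, 707, 0]) {
  translate([0, 0, 355]) cube([270, 289, 25]);
  translate([18, 18, 0]) cylinder(h = 355, r = 18);
  translate([252, 18, 0]) cylinder(h = 355, r = 18);
  translate([18, 271, 0]) cylinder(h = 355, r = 18);
  translate([252, 271, 0]) cylinder(h = 355, r = 18);
}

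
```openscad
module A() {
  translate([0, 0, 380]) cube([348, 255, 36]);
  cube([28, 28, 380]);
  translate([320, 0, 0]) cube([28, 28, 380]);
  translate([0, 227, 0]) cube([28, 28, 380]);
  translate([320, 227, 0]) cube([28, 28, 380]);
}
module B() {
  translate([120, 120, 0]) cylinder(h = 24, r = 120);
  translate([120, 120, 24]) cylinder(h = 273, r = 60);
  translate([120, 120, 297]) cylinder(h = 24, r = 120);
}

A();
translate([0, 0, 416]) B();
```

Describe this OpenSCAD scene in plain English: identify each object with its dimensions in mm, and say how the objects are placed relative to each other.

A is a four-legged stool. The seat is a 348×255×36 mm slab whose top surface is at z = 416 mm; four square legs, each 28×28 mm in cross-section, run from the floor (z = 0) to the underside of the seat, each flush with a corner of the seat.

B is a spool: two coaxial disc flanges of radius 120 mm and thickness 24 mm, joined by a core cylinder of radius 60 mm and height 273 mm. The lower flange rests on z = 0 and the three cylinders share a vertical axis.

The spool is on top of the stool.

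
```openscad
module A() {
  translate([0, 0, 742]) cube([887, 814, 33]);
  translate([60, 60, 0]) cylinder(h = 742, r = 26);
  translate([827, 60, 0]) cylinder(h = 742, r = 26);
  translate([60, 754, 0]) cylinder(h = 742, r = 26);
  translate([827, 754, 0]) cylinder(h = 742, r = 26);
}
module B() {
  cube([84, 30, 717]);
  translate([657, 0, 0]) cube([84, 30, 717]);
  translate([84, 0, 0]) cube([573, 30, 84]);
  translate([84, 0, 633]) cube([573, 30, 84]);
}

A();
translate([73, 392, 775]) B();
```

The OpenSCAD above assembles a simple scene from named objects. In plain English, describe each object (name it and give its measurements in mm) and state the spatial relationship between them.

A is a table: top 887 mm (x) × 814 mm (y), 33 mm thick, upper face at z = 775 mm, on four round legs of 52 mm diameter, each leg's bounding box inset 34 mm from the nearest pair of top edges, running from z = 0 to the bottom of the top.

B is a rectangular picture frame lying in the x–z plane (depth along y). The opening is 573 mm wide (x) by 549 mm tall (z), surrounded by a border 84 mm wide on all four sides. The frame is 30 mm deep and is made of two full-height vertical stiles with two horizontal rails fitted between them.

The picture frame is on top of the table, centred.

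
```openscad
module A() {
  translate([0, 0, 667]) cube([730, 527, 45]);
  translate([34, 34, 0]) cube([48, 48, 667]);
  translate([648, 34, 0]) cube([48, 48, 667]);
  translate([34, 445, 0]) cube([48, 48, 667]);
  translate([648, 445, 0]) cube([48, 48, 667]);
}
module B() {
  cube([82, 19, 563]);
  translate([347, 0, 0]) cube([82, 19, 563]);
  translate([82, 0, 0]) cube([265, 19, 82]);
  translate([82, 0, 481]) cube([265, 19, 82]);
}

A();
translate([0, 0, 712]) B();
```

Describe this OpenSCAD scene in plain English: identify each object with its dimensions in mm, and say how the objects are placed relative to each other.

A is a rectangular dining table. The top is 730×527×45 mm with its upper surface at z = 712 mm. It stands on four 48×48 mm square legs, each inset 34 mm from the nearest pair of top edges, running from the floor to the underside of the top.

B is a picture frame with a 265×399 mm rectangular opening (x by z) and a uniform 82 mm border on every side. Frame depth is 19 mm along y. It is built from two vertical stiles running the full outside height and two horizontal rails spanning the gap between the stiles.

The picture frame is on top of the table.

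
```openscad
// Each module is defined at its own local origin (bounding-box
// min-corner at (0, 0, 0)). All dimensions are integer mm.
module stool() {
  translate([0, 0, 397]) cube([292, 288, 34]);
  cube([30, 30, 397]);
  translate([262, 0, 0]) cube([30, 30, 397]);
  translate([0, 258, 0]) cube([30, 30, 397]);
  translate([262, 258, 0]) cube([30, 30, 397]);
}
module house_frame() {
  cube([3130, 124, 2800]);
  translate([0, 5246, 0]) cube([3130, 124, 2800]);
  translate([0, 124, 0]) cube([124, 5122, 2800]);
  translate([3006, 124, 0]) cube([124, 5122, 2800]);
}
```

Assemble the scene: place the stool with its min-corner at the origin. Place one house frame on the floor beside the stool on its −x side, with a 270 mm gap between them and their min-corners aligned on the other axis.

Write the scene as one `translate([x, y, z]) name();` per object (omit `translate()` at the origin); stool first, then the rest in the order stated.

stool();
translate([-3400, 0, 0]) house_frame();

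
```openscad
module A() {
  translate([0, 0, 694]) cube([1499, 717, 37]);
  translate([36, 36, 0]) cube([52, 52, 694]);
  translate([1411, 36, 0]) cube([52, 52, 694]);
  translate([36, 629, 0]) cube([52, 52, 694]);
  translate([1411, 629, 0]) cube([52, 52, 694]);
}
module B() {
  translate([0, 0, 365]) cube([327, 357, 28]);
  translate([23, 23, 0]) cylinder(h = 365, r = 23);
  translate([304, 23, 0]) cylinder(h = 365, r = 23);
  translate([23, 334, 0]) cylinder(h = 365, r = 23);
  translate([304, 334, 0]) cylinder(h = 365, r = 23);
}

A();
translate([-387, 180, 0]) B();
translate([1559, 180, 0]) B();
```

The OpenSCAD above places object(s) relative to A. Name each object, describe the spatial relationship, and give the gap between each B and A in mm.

Each stool's nearest face is 60 mm from the table's bounding box.

A is a table. B is a stool. Two stools sit around the table at the −x, +x sides. The gap between each stool and the table is 60 mm.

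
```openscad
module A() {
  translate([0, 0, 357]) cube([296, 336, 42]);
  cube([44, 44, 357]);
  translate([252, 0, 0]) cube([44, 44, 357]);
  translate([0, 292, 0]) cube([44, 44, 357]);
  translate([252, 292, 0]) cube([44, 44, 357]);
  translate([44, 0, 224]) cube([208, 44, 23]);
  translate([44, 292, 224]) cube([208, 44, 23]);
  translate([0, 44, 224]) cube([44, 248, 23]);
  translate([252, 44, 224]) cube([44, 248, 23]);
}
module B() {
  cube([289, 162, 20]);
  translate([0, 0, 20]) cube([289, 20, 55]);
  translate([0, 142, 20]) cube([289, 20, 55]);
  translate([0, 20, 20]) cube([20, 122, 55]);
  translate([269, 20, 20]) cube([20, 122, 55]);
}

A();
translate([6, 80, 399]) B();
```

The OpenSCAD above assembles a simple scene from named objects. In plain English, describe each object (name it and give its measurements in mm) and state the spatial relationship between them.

A is a four-legged stool. The seat is 296×336 mm, 42 mm thick, top at z = 399 mm. It stands on four square legs, each 44×44 mm in cross-section, from z = 0 to the seat underside, each flush with a corner of the seat. Four stretchers, 44 mm wide and 23 mm tall, connect adjacent legs with their undersides at z = 224 mm, each running between the inner faces of the legs it joins and aligned with the legs' outer faces on the other axis.

B is an open-topped rectangular box: outside dimensions 289×162×75 mm, with a uniform wall and base thickness of 20 mm. The base is a full 289×162 slab on the floor; four walls sit on top of the base. The front and back walls (the −y and +y sides) span the full width; the two side walls fit between them.

The open box is on top of the stool.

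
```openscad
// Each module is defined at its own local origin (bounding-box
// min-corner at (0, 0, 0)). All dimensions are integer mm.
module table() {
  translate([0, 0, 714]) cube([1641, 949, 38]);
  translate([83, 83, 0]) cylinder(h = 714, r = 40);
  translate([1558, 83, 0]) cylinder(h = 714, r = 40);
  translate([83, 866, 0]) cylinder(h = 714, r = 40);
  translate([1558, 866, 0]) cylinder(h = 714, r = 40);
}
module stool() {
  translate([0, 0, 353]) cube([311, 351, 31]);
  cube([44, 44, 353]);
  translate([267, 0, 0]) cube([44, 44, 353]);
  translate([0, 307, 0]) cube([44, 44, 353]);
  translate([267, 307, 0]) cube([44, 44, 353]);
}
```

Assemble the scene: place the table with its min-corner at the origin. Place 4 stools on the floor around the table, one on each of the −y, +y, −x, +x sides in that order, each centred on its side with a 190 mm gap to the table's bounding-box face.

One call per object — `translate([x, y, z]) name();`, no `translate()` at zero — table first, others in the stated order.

table();
translate([665, -541, 0]) stool();
translate([665, 1139, 0]) stool();
translate([-501, 299, 0]) stool();
translate([1831, 299, 0]) stool();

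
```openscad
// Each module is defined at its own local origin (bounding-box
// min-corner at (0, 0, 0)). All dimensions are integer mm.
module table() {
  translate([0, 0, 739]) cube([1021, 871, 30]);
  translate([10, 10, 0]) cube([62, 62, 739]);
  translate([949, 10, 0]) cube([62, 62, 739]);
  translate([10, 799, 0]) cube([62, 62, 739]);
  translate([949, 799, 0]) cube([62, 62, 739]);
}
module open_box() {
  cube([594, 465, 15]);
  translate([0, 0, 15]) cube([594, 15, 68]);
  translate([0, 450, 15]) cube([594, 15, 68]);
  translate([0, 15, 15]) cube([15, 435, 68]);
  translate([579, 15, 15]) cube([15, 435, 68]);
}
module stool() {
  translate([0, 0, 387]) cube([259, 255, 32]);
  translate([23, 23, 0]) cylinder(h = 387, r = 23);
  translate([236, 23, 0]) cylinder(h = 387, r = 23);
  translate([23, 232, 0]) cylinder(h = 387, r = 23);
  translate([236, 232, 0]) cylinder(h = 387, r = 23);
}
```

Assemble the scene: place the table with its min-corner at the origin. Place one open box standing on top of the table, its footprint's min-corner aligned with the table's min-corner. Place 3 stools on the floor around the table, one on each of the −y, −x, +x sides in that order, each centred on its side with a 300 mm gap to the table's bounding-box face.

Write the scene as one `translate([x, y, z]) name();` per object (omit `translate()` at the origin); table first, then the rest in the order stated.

table();
translate([0, 0, 769]) open_box();
translate([381, -555, 0]) stool();
translate([-559, 308, 0]) stool();
translate([1321, 308, 0]) stool();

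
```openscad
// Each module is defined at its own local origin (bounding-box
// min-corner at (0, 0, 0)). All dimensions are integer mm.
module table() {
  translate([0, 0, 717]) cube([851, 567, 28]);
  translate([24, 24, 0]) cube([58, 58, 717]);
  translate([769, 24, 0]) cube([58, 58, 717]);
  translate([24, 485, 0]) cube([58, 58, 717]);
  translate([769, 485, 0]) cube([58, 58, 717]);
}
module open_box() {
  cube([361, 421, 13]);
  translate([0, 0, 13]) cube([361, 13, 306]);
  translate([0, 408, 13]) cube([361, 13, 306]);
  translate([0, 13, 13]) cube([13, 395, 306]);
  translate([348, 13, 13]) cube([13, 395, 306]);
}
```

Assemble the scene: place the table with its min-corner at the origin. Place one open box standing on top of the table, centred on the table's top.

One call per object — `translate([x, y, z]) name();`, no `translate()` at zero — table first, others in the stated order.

table();
translate([245, 73, 745]) open_box();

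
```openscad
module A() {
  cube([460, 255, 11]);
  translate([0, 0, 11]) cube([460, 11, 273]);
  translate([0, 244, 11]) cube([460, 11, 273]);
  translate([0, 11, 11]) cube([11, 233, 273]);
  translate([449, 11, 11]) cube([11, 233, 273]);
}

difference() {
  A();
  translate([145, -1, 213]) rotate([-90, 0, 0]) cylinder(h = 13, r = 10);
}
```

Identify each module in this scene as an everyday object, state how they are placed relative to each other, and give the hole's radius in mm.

The subtracted cylinder has r = 10 mm.

A is an open box. The open box has a circular hole through its front wall. The hole's radius is 10 mm.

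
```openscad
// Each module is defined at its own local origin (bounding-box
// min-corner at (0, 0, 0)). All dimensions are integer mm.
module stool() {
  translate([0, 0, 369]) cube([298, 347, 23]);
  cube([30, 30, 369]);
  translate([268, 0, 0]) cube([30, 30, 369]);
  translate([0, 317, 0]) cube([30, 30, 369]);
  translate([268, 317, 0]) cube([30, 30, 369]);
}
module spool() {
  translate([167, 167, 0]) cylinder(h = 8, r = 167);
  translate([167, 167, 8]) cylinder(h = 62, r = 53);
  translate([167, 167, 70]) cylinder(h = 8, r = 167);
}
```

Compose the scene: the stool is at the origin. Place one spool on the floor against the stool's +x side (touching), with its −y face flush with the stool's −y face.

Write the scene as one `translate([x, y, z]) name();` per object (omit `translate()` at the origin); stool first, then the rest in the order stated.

stool();
translate([298, 0, 0]) spool();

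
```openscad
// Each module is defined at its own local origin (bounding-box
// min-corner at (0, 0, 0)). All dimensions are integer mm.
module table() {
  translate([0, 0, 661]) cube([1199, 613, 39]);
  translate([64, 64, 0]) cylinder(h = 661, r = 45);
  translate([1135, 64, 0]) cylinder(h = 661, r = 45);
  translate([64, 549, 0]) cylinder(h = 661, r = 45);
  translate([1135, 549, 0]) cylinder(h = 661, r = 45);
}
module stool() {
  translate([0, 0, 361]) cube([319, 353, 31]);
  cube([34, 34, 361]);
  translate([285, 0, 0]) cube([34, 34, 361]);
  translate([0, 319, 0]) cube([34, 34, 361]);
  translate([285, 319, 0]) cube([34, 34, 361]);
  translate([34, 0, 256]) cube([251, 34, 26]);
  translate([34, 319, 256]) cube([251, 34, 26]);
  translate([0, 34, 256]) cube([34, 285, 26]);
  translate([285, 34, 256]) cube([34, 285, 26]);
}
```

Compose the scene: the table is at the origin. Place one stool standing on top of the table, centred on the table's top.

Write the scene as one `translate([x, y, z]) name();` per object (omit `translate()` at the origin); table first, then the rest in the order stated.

table();
translate([440, 130, 700]) stool();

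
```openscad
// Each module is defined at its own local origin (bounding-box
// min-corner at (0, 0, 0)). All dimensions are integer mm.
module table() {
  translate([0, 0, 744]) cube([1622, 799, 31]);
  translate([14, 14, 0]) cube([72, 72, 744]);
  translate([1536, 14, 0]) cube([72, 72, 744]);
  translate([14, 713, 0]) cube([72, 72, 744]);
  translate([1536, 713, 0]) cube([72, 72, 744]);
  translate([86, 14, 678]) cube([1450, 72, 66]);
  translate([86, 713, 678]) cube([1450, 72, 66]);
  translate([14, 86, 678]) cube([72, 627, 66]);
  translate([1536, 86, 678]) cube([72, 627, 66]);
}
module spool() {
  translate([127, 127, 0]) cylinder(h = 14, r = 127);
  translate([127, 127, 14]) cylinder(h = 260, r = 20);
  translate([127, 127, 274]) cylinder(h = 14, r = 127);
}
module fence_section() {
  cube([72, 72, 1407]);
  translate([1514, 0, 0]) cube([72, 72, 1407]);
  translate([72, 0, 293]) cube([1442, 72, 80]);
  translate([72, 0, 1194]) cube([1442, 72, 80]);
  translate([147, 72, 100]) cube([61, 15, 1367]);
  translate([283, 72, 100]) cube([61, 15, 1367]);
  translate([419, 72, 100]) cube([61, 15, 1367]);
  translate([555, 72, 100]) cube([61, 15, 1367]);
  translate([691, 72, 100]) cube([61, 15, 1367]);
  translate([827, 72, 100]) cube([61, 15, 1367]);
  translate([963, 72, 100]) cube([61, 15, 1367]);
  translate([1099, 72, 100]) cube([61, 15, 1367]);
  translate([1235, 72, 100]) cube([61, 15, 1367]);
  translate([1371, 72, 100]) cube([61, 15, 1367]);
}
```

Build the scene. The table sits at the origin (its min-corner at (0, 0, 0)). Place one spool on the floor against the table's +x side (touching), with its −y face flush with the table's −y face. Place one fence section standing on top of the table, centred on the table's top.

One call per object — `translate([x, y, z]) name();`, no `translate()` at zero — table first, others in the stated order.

table();
translate([1622, 0, 0]) spool();
translate([18, 356, 775]) fence_section();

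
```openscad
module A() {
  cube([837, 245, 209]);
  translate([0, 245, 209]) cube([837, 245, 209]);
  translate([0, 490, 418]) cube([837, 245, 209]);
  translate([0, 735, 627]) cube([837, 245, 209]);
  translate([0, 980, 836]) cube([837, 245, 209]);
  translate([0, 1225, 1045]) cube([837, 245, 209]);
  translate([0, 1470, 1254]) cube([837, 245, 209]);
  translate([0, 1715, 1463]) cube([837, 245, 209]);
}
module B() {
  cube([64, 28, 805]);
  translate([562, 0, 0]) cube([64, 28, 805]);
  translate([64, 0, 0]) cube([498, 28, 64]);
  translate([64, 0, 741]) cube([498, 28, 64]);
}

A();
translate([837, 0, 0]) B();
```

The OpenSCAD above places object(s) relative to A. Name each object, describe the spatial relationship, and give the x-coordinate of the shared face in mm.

The staircase's +x face and the picture frame's −x face are both at x = 837 mm.

A is a staircase. B is a picture frame. The picture frame is against the staircase's +x side, with their −y faces flush. The x-coordinate of the shared face is 837 mm.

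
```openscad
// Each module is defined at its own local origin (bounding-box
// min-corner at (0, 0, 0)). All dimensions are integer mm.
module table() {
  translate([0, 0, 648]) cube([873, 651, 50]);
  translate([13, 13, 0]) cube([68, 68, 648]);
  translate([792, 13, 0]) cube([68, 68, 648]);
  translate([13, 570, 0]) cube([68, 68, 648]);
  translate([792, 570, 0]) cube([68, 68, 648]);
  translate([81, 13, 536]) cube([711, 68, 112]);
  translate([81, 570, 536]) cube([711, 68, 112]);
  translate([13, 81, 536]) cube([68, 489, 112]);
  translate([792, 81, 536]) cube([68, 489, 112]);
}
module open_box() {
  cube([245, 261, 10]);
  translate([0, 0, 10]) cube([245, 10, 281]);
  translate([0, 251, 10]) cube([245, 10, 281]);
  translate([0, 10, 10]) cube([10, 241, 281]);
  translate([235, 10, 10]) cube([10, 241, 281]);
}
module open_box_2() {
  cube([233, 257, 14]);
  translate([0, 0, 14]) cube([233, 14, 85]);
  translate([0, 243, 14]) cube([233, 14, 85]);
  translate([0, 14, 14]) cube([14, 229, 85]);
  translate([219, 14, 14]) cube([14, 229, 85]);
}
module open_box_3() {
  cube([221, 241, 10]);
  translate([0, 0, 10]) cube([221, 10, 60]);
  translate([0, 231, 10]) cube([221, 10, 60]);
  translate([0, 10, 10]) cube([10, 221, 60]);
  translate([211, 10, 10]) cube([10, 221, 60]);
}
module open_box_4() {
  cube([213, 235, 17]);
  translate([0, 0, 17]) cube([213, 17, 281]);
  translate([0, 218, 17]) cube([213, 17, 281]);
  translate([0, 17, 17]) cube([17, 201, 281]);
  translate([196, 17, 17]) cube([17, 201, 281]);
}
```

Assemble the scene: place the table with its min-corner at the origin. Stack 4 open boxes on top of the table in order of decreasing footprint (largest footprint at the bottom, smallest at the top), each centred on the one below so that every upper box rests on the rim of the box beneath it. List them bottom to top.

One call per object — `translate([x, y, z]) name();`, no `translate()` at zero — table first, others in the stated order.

table();
translate([314, 195, 698]) open_box();
translate([320, 197, 989]) open_box_2();
translate([326, 205, 1088]) open_box_3();
translate([330, 208, 1158]) open_box_4();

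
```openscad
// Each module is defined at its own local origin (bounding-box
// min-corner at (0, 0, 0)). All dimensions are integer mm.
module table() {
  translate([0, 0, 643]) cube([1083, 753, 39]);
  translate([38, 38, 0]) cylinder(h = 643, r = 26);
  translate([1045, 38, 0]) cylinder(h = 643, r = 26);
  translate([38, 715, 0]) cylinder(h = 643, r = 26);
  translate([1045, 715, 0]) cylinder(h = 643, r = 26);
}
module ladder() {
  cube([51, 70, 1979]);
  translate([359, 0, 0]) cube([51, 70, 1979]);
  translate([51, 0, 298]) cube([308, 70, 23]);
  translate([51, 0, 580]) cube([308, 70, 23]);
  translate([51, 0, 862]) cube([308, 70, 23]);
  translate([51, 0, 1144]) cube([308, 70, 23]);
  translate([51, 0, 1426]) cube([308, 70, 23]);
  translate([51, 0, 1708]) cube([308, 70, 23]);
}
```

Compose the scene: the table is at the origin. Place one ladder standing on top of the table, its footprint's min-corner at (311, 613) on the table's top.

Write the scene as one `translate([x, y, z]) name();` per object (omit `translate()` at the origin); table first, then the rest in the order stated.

table();
translate([311, 613, 682]) ladder();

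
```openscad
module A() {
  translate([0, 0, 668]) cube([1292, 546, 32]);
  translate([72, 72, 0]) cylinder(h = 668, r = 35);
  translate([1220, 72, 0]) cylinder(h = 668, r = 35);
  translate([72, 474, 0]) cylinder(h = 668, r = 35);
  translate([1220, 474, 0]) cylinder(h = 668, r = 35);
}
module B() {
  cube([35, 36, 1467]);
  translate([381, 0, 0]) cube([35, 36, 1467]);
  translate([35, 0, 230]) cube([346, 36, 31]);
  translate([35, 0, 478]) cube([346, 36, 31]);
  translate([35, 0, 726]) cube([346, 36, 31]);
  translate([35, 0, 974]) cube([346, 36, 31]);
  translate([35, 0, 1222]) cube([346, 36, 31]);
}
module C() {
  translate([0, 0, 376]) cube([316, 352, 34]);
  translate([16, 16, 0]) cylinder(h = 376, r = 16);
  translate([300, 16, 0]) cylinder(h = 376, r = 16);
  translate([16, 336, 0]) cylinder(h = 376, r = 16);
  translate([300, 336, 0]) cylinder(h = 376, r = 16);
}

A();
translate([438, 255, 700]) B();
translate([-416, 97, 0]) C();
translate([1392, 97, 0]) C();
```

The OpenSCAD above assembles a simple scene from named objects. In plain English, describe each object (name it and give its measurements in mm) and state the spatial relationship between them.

A is a rectangular dining table. The top is 1292×546×32 mm with its upper surface at z = 700 mm. It stands on four round legs of 70 mm diameter, each leg's bounding box inset 37 mm from the nearest pair of top edges, running from the floor to the underside of the top.

B is a straight ladder. Two 35×36 mm vertical rails, 1467 mm tall, stand 416 mm apart (outside-to-outside) with their front faces coplanar on the −y side. 5 rungs, each 36 mm deep and 31 mm tall, span between the inner faces of the rails, front faces flush with the rails. The lowest rung's underside is at z = 230 mm and rungs are spaced 248 mm apart (underside to underside).

C is a simple wooden stool: a rectangular seat 316 mm (x) by 352 mm (y), 34 mm thick, top face at z = 410 mm, on four round legs, each 32 mm in diameter. The legs rest on z = 0, each leg's axis is inset half a diameter from the nearest pair of seat edges (so the leg's bounding box is flush with the corner).

The ladder is on top of the table, centred. Two stools sit around the table at the −x, +x sides.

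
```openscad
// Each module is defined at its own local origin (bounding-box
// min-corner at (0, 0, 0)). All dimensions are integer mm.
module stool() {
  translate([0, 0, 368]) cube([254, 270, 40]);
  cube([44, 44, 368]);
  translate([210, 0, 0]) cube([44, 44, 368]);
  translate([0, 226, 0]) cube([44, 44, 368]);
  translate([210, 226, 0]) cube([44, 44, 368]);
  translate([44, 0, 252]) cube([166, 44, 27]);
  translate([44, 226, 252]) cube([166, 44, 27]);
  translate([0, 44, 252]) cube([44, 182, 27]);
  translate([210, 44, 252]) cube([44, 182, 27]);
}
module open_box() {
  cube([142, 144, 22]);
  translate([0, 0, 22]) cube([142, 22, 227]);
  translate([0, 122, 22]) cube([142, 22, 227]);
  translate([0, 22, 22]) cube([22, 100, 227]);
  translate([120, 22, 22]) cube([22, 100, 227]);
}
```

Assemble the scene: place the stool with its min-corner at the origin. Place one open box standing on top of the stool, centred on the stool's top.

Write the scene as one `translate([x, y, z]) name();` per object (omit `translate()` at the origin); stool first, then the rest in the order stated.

stool();
translate([56, 63, 408]) open_box();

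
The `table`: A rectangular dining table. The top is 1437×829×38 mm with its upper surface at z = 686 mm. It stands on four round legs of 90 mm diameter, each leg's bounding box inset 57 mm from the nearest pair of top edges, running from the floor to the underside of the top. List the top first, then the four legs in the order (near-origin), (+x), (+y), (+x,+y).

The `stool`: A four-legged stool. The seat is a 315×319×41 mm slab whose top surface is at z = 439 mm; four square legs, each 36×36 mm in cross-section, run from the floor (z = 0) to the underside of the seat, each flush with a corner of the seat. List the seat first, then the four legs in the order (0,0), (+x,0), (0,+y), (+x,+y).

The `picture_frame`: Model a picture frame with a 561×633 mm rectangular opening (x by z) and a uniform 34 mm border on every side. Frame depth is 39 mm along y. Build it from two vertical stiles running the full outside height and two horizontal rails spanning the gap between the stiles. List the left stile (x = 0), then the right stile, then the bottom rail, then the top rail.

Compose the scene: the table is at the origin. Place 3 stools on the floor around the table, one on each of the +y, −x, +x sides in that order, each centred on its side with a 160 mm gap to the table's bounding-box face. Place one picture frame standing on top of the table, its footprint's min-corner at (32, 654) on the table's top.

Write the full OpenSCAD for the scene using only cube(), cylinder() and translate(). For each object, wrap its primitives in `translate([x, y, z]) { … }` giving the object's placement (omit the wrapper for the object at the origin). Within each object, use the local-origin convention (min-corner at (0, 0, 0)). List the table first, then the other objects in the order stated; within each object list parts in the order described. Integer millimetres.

translate([0, 0, 648]) cube([1437, 829, 38]);
translate([102, 102, 0]) cylinder(h = 648, r = 45);
translate([1335, 102, 0]) cylinder(h = 648, r = 45);
translate([102, 727, 0]) cylinder(h = 648, r = 45);
translate([1335, 727, 0]) cylinder(h = 648, r = 45);
translate([561, 989, 0]) {
  translate([0, 0, 398]) cube([315, 319, 41]);
  cube([36, 36, 398]);
  translate([279, 0, 0]) cube([36, 36, 398]);
  translate([0, 283, 0]) cube([36, 36, 398]);
  translate([279, 283, 0]) cube([36, 36, 398]);
}
translate([-475, 255, 0]) {
  translate([0, 0, 398]) cube([315, 319, 41]);
  cube([36, 36, 398]);
  translate([279, 0, 0]) cube([36, 36, 398]);
  translate([0, 283, 0]) cube([36, 36, 398]);
  translate([279, 283, 0]) cube([36, 36, 398]);
}
translate([1597, 255, 0]) {
  translate([0, 0, 398]) cube([315, 319, 41]);
  cube([36, 36, 398]);
  translate([279, 0, 0]) cube([36, 36, 398]);
  translate([0, 283, 0]) cube([36, 36, 398]);
  translate([279, 283, 0]) cube([36, 36, 398]);
}
translate([32, 654, 686]) {
  cube([34, 39, 701]);
  translate([595, 0, 0]) cube([34, 39, 701]);
  translate([34, 0, 0]) cube([561, 39, 34]);
  translate([34, 0, 667]) cube([561, 39, 34]);
}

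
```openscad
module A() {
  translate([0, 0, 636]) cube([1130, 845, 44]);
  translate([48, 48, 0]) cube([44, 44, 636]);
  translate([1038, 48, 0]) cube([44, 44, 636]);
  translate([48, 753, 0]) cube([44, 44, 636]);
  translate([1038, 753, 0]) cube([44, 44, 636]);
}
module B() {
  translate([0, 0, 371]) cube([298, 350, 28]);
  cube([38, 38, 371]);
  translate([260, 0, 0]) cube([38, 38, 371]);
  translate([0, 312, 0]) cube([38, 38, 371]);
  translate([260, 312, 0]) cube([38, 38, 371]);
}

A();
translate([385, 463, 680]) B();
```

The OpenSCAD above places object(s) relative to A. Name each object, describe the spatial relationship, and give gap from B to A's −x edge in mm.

A is a table. B is a stool. The stool is on top of the table. The gap from the stool to the table's −x edge is 385 mm.

The stool's min-x is at 385; the table's min-x is 0; gap = 385 mm.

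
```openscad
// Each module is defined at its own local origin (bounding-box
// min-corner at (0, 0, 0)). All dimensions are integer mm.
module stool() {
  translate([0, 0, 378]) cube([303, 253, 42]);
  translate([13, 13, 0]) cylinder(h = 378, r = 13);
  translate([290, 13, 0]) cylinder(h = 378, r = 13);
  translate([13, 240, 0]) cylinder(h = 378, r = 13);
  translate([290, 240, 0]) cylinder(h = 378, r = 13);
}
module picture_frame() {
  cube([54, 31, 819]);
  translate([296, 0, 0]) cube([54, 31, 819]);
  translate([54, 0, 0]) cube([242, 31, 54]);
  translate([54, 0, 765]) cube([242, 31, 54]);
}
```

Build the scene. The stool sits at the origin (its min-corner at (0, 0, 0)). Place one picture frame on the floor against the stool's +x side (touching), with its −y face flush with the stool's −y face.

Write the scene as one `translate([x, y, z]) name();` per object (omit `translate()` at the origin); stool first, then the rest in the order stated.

stool();
translate([303, 0, 0]) picture_frame();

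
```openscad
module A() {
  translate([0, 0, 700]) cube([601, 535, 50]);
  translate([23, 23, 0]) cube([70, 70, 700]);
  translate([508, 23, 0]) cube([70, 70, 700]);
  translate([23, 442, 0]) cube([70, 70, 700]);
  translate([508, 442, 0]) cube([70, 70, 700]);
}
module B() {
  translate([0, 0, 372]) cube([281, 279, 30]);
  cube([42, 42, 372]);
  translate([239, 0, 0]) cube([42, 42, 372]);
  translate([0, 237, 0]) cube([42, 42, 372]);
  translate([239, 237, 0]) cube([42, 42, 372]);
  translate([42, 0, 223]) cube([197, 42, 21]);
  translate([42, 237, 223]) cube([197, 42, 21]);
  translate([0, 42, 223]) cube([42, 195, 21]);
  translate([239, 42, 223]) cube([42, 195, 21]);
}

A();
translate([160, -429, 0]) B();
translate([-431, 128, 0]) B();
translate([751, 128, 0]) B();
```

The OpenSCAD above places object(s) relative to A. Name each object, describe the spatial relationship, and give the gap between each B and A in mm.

A is a table. B is a stool. Three stools sit around the table at the −y, −x, +x sides. The gap between each stool and the table is 150 mm.

Each stool's nearest face is 150 mm from the table's bounding box.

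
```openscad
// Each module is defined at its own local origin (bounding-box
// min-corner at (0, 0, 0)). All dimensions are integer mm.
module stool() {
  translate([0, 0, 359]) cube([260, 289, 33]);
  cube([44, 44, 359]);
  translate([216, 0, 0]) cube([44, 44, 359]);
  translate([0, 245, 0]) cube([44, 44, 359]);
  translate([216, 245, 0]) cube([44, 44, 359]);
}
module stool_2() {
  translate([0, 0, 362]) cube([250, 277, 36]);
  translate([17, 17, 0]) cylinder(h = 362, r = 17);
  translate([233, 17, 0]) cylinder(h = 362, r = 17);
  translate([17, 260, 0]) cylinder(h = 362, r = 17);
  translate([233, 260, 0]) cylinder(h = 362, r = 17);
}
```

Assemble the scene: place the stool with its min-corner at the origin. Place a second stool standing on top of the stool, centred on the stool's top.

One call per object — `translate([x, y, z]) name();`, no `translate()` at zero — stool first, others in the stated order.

stool();
translate([5, 6, 392]) stool_2();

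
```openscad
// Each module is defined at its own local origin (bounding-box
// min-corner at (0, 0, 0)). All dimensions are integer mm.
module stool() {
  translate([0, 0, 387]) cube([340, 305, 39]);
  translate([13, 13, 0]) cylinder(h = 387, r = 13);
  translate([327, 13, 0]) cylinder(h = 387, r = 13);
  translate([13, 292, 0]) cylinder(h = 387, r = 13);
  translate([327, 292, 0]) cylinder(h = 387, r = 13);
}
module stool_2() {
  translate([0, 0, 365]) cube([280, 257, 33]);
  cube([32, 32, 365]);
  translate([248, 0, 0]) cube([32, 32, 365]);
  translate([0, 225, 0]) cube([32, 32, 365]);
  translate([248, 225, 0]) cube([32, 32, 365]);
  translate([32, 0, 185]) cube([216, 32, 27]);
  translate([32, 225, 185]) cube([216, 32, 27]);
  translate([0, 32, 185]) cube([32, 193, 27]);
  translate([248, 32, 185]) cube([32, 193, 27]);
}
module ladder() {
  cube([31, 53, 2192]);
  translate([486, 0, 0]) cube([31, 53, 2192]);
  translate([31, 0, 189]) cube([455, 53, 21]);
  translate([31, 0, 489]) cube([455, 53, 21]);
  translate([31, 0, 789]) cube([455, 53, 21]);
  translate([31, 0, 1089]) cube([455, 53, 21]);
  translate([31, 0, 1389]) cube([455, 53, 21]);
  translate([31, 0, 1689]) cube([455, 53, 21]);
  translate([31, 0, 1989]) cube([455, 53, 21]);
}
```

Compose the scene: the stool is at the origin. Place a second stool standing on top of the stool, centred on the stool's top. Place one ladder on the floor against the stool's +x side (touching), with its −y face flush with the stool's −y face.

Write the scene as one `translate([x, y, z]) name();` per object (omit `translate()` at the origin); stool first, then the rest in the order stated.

stool();
translate([30, 24, 426]) stool_2();
translate([340, 0, 0]) ladder();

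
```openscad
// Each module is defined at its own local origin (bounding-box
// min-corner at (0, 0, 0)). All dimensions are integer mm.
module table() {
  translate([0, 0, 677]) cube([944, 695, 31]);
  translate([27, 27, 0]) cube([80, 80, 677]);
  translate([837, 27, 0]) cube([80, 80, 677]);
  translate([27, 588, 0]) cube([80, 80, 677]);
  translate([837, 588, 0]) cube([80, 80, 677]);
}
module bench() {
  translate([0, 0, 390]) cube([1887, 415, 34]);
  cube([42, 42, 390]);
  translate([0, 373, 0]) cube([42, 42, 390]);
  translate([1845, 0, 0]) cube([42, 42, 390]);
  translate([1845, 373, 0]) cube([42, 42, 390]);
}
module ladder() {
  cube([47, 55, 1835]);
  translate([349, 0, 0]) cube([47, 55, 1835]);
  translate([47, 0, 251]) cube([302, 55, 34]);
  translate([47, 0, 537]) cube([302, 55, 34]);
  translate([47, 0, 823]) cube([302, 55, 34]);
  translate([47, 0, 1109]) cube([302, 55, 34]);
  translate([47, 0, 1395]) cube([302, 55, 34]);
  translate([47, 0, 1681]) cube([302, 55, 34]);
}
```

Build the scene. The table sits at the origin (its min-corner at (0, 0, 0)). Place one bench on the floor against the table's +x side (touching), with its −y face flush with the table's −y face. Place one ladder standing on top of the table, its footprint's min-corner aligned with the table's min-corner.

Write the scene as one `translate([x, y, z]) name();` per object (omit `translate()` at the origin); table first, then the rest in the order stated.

table();
translate([944, 0, 0]) bench();
translate([0, 0, 708]) ladder();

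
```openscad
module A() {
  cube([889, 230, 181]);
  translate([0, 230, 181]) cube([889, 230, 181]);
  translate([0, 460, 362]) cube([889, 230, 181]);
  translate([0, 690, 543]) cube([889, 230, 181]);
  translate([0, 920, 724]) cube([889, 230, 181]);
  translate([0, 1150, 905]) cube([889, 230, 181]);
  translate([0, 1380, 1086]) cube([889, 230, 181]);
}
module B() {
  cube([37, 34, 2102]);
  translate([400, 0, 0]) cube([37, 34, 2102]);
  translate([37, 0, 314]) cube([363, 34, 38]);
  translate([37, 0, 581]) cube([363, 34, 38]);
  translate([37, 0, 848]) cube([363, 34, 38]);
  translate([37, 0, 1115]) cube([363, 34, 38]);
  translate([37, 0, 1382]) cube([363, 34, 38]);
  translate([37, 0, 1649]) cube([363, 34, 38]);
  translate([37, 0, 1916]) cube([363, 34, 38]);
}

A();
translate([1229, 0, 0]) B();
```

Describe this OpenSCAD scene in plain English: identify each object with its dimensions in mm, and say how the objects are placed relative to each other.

A is a run of 7 identical solid stair steps. Each tread is 889×230 mm and each step block is 181 mm high. Step 1 rests on the floor; step k is offset from step 1 by (k−1)×230 mm in y and (k−1)×181 mm in z.

B is a straight ladder. Two 37×34 mm vertical rails, 2102 mm tall, stand 437 mm apart (outside-to-outside) with their front faces coplanar on the −y side. 7 rungs, each 34 mm deep and 38 mm tall, span between the inner faces of the rails, front faces flush with the rails. The lowest rung's underside is at z = 314 mm and rungs are spaced 267 mm apart (underside to underside).

The ladder is on the floor beside the staircase on its +x side.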